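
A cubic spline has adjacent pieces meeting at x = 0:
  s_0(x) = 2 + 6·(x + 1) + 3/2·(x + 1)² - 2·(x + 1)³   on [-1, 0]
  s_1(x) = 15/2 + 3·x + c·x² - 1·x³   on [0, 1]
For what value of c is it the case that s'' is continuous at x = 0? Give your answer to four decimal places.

s_0''(x) = 3 - 12·(x + 1), so s_0''(0) = -9. On the right, s_1''(0) = 2c, so c = -9/2.

-4.5000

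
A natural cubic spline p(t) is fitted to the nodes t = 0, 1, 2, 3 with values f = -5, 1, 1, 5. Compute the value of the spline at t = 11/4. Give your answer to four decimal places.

3.6563

Put m_i = p'' at the i-th knot. Here h = (1, 1, 1) and Δ = (6, 0, 4), so the interior equations h_(i-1)·m_(i-1) + 2(h_(i-1)+h_i)·m_i + h_i·m_(i+1) = 6(Δ_i − Δ_(i-1)) read
  1·m_0 + 4·m_1 + 1·m_2 = 6(Δ_1 - Δ_0) = -36
  1·m_1 + 4·m_2 + 1·m_3 = 6(Δ_2 - Δ_1) = 24
Natural end conditions: m_0 = m_3 = 0.
Hence m_0 = 0, m_1 = -56/5, m_2 = 44/5, m_3 = 0.
On [2, 3], p(t) = 1 + 16/15·(t - 2) + 22/5·(t - 2)² - 22/15·(t - 2)³.
With (t - 2) = 3/4: p(11/4) = 117/32.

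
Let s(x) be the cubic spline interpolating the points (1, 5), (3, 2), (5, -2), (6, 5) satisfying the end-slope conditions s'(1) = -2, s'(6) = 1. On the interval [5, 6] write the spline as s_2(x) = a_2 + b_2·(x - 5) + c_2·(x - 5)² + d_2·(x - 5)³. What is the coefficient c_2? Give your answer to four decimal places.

Put m_i = s'' at the i-th knot. Here h = (2, 2, 1) and Δ = (-3/2, -2, 7), so the interior equations h_(i-1)·m_(i-1) + 2(h_(i-1)+h_i)·m_i + h_i·m_(i+1) = 6(Δ_i − Δ_(i-1)) read
  2·m_0 + 8·m_1 + 2·m_2 = 6(Δ_1 - Δ_0) = -3
  2·m_1 + 6·m_2 + 1·m_3 = 6(Δ_2 - Δ_1) = 54
Clamped end conditions give two more equations: 2h_0·m_0 + h_0·m_1 = 6(Δ_0 - s'(1)) = 3 and h_2·m_2 + 2h_2·m_3 = 6(s'(6) - Δ_2) = -36.
Solving the tridiagonal system: m_0 = 147/46, m_1 = -225/46, m_2 = 342/23, m_3 = -585/23.
On [5, 6], with s_2(x) = a_2 + b_2·(x - 5) + c_2·(x - 5)² + d_2·(x - 5)³: c_2 = m_2/2 = 171/23, d_2 = (m_3 - m_2)/(6h_2) = -309/46, b_2 = Δ_2 - h_2(2m_2 + m_3)/6 = 289/46.

7.4348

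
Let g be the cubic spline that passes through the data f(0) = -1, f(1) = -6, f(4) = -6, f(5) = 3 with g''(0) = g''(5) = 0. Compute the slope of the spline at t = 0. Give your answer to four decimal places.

-5.2364

Let M_i = g''(x_i). Step sizes h_i = 1, 3, 1; slopes of the chords Δ_i = (y_(i+1) - y_i)/h_i = -5, 0, 9.
  1·M_0 + 8·M_1 + 3·M_2 = 6(Δ_1 - Δ_0) = 30
  3·M_1 + 8·M_2 + 1·M_3 = 6(Δ_2 - Δ_1) = 54
Natural end conditions: M_0 = M_3 = 0.
Solving the tridiagonal system: M_0 = 0, M_1 = 78/55, M_2 = 342/55, M_3 = 0.
On [0, 1], g'(t) = b_0 + 2c_0·t + 3d_0·t² with b_0 = Δ_0 - h_0(2M_0 + M_1)/6 = -288/55, c_0 = M_0/2 = 0, d_0 = (M_1 - M_0)/(6h_0) = 13/55. So g'(0) = -288/55.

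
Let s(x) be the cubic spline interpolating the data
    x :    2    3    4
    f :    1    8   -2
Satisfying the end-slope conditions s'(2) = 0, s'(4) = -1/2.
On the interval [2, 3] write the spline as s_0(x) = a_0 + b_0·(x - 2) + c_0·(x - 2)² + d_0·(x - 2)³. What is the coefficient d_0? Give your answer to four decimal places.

With M_i denoting the second derivative at x_i, h_i = 1, 1, and Δ_i = (y_(i+1) − y_i)/h_i = 7, -10:
  1·M_0 + 4·M_1 + 1·M_2 = 6(Δ_1 - Δ_0) = -102
Clamped end conditions give two more equations: 2h_0·M_0 + h_0·M_1 = 6(Δ_0 - s'(2)) = 42 and h_1·M_1 + 2h_1·M_2 = 6(s'(4) - Δ_1) = 57.
Solving the tridiagonal system: M_0 = 185/4, M_1 = -101/2, M_2 = 215/4.
On [2, 3], with s_0(x) = a_0 + b_0·(x - 2) + c_0·(x - 2)² + d_0·(x - 2)³: c_0 = M_0/2 = 185/8, d_0 = (M_1 - M_0)/(6h_0) = -129/8, b_0 = Δ_0 - h_0(2M_0 + M_1)/6 = 0.

-16.1250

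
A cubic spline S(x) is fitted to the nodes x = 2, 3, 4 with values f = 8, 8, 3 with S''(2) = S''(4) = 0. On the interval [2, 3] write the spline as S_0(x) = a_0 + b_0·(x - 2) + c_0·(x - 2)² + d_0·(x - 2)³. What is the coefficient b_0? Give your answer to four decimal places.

Put M_i = S'' at the i-th knot. Here h = (1, 1) and Δ = (0, -5), so the interior equations h_(i-1)·M_(i-1) + 2(h_(i-1)+h_i)·M_i + h_i·M_(i+1) = 6(Δ_i − Δ_(i-1)) read
  1·M_0 + 4·M_1 + 1·M_2 = 6(Δ_1 - Δ_0) = -30
Natural end conditions: M_0 = M_2 = 0.
Solving: M_0 = 0, M_1 = -15/2, M_2 = 0.
On [2, 3], with S_0(x) = a_0 + b_0·(x - 2) + c_0·(x - 2)² + d_0·(x - 2)³: c_0 = M_0/2 = 0, d_0 = (M_1 - M_0)/(6h_0) = -5/4, b_0 = Δ_0 - h_0(2M_0 + M_1)/6 = 5/4.

1.2500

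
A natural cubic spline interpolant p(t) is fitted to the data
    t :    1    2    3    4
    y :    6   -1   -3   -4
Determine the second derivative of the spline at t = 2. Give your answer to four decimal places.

7.6000

Write σ_i for p''(x_i). With h_i = 1, 1, 1 and divided differences Δ_i = -7, -2, -1, the continuity of p' gives the tridiagonal system
  1·σ_0 + 4·σ_1 + 1·σ_2 = 6(Δ_1 - Δ_0) = 30
  1·σ_1 + 4·σ_2 + 1·σ_3 = 6(Δ_2 - Δ_1) = 6
Natural end conditions: σ_0 = σ_3 = 0.
Hence σ_0 = 0, σ_1 = 38/5, σ_2 = -2/5, σ_3 = 0.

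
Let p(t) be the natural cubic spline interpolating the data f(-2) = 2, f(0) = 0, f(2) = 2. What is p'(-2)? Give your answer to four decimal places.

-1.5000

With m_i denoting the second derivative at x_i, h_i = 2, 2, and Δ_i = (y_(i+1) − y_i)/h_i = -1, 1:
  2·m_0 + 8·m_1 + 2·m_2 = 6(Δ_1 - Δ_0) = 12
Natural end conditions: m_0 = m_2 = 0.
Forward elimination and back-substitution give m_0 = 0, m_1 = 3/2, m_2 = 0.
On [-2, 0], p'(t) = b_0 + 2c_0·(t + 2) + 3d_0·(t + 2)² with b_0 = Δ_0 - h_0(2m_0 + m_1)/6 = -3/2, c_0 = m_0/2 = 0, d_0 = (m_1 - m_0)/(6h_0) = 1/8. So p'(-2) = -3/2.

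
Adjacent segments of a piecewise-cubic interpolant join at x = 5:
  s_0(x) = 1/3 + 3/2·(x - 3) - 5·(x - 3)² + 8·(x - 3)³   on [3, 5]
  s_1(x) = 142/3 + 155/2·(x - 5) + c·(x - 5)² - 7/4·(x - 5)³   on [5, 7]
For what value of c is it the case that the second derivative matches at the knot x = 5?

43

s_0''(x) = -10 + 48·(x - 3), so s_0''(5) = 86. On the right, s_1''(5) = 2c, so c = 43.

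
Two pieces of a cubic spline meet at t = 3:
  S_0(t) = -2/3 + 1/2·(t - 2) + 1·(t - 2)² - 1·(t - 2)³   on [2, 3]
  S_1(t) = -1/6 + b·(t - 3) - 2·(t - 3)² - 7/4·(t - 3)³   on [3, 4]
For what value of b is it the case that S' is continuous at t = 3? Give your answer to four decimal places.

-0.5000

S_0'(t) = 1/2 + 2·(t - 2) - 3·(t - 2)², so S_0'(3) = -1/2. On the right, S_1'(3) = b, so b = -1/2.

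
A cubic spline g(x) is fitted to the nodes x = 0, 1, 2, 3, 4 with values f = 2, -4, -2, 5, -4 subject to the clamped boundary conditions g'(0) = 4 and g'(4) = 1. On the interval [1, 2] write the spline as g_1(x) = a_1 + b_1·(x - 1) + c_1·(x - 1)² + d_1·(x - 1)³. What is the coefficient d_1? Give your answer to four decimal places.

Let m_i = g''(x_i). Step sizes h_i = 1, 1, 1, 1; slopes of the chords Δ_i = (y_(i+1) - y_i)/h_i = -6, 2, 7, -9.
  1·m_0 + 4·m_1 + 1·m_2 = 6(Δ_1 - Δ_0) = 48
  1·m_1 + 4·m_2 + 1·m_3 = 6(Δ_2 - Δ_1) = 30
  1·m_2 + 4·m_3 + 1·m_4 = 6(Δ_3 - Δ_2) = -96
Clamped end conditions give two more equations: 2h_0·m_0 + h_0·m_1 = 6(Δ_0 - g'(0)) = -60 and h_3·m_3 + 2h_3·m_4 = 6(g'(4) - Δ_3) = 60.
Forward elimination and back-substitution give m_0 = -1101/28, m_1 = 261/14, m_2 = 51/4, m_3 = -555/14, m_4 = 1395/28.
On [1, 2], with g_1(x) = a_1 + b_1·(x - 1) + c_1·(x - 1)² + d_1·(x - 1)³: c_1 = m_1/2 = 261/28, d_1 = (m_2 - m_1)/(6h_1) = -55/56, b_1 = Δ_1 - h_1(2m_1 + m_2)/6 = -355/56.

-0.9821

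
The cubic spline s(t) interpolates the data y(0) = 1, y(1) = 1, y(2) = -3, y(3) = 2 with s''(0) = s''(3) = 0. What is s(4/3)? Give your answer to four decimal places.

Write σ_i for s''(x_i). With h_i = 1, 1, 1 and divided differences Δ_i = 0, -4, 5, the continuity of s' gives the tridiagonal system
  1·σ_0 + 4·σ_1 + 1·σ_2 = 6(Δ_1 - Δ_0) = -24
  1·σ_1 + 4·σ_2 + 1·σ_3 = 6(Δ_2 - Δ_1) = 54
Natural end conditions: σ_0 = σ_3 = 0.
Forward elimination and back-substitution give σ_0 = 0, σ_1 = -10, σ_2 = 16, σ_3 = 0.
On [1, 2], s(t) = 1 - 10/3·(t - 1) - 5·(t - 1)² + 13/3·(t - 1)³.
With (t - 1) = 1/3: s(4/3) = -41/81.

-0.5062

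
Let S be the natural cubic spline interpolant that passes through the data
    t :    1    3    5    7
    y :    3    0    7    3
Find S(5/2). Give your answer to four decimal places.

Let M_i = S''(x_i). Step sizes h_i = 2, 2, 2; slopes of the chords Δ_i = (y_(i+1) - y_i)/h_i = -3/2, 7/2, -2.
  2·M_0 + 8·M_1 + 2·M_2 = 6(Δ_1 - Δ_0) = 30
  2·M_1 + 8·M_2 + 2·M_3 = 6(Δ_2 - Δ_1) = -33
Natural end conditions: M_0 = M_3 = 0.
Hence M_0 = 0, M_1 = 51/10, M_2 = -27/5, M_3 = 0.
On [1, 3], S(t) = 3 - 16/5·(t - 1) + 0·(t - 1)² + 17/40·(t - 1)³.
With (t - 1) = 3/2: S(5/2) = -117/320.

-0.3656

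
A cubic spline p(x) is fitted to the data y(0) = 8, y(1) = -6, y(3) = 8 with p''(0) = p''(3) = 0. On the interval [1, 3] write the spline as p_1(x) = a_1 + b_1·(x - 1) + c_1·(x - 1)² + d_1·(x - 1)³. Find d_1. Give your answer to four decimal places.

-1.7500

With M_i denoting the second derivative at x_i, h_i = 1, 2, and Δ_i = (y_(i+1) − y_i)/h_i = -14, 7:
  1·M_0 + 6·M_1 + 2·M_2 = 6(Δ_1 - Δ_0) = 126
Natural end conditions: M_0 = M_2 = 0.
Hence M_0 = 0, M_1 = 21, M_2 = 0.
On [1, 3], with p_1(x) = a_1 + b_1·(x - 1) + c_1·(x - 1)² + d_1·(x - 1)³: c_1 = M_1/2 = 21/2, d_1 = (M_2 - M_1)/(6h_1) = -7/4, b_1 = Δ_1 - h_1(2M_1 + M_2)/6 = -7.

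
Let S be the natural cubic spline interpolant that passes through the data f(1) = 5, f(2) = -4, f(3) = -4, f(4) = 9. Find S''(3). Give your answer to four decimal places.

Let M_i = S''(x_i). Step sizes h_i = 1, 1, 1; slopes of the chords Δ_i = (y_(i+1) - y_i)/h_i = -9, 0, 13.
  1·M_0 + 4·M_1 + 1·M_2 = 6(Δ_1 - Δ_0) = 54
  1·M_1 + 4·M_2 + 1·M_3 = 6(Δ_2 - Δ_1) = 78
Natural end conditions: M_0 = M_3 = 0.
Solving: M_0 = 0, M_1 = 46/5, M_2 = 86/5, M_3 = 0.

17.2000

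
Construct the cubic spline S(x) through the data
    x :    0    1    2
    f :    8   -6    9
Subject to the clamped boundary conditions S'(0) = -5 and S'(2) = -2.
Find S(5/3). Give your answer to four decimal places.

5.5926

Write M_i for S''(x_i). With h_i = 1, 1 and divided differences Δ_i = -14, 15, the continuity of S' gives the tridiagonal system
  1·M_0 + 4·M_1 + 1·M_2 = 6(Δ_1 - Δ_0) = 174
Clamped end conditions give two more equations: 2h_0·M_0 + h_0·M_1 = 6(Δ_0 - S'(0)) = -54 and h_1·M_1 + 2h_1·M_2 = 6(S'(2) - Δ_1) = -102.
Forward elimination and back-substitution give M_0 = -69, M_1 = 84, M_2 = -93.
On [1, 2], S(x) = -6 + 5/2·(x - 1) + 42·(x - 1)² - 59/2·(x - 1)³.
With (x - 1) = 2/3: S(5/3) = 151/27.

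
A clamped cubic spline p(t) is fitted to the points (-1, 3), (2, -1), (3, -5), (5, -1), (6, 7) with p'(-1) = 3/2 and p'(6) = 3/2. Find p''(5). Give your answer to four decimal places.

Let σ_i = p''(x_i). Step sizes h_i = 3, 1, 2, 1; slopes of the chords Δ_i = (y_(i+1) - y_i)/h_i = -4/3, -4, 2, 8.
  3·σ_0 + 8·σ_1 + 1·σ_2 = 6(Δ_1 - Δ_0) = -16
  1·σ_1 + 6·σ_2 + 2·σ_3 = 6(Δ_2 - Δ_1) = 36
  2·σ_2 + 6·σ_3 + 1·σ_4 = 6(Δ_3 - Δ_2) = 36
Clamped end conditions give two more equations: 2h_0·σ_0 + h_0·σ_1 = 6(Δ_0 - p'(-1)) = -17 and h_3·σ_3 + 2h_3·σ_4 = 6(p'(6) - Δ_3) = -39.
Forward elimination and back-substitution give σ_0 = -1465/732, σ_1 = -203/122, σ_2 = 809/244, σ_3 = 542/61, σ_4 = -2921/122.

8.8852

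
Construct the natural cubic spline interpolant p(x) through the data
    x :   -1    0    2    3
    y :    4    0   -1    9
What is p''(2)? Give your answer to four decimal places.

Put σ_i = p'' at the i-th knot. Here h = (1, 2, 1) and Δ = (-4, -1/2, 10), so the interior equations h_(i-1)·σ_(i-1) + 2(h_(i-1)+h_i)·σ_i + h_i·σ_(i+1) = 6(Δ_i − Δ_(i-1)) read
  1·σ_0 + 6·σ_1 + 2·σ_2 = 6(Δ_1 - Δ_0) = 21
  2·σ_1 + 6·σ_2 + 1·σ_3 = 6(Δ_2 - Δ_1) = 63
Natural end conditions: σ_0 = σ_3 = 0.
Solving: σ_0 = 0, σ_1 = 0, σ_2 = 21/2, σ_3 = 0.

10.5000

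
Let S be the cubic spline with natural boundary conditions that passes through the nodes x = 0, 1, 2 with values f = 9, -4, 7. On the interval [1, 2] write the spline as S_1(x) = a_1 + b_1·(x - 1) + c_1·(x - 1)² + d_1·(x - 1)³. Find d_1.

-6

Write M_i for S''(x_i). With h_i = 1, 1 and divided differences Δ_i = -13, 11, the continuity of S' gives the tridiagonal system
  1·M_0 + 4·M_1 + 1·M_2 = 6(Δ_1 - Δ_0) = 144
Natural end conditions: M_0 = M_2 = 0.
Hence M_0 = 0, M_1 = 36, M_2 = 0.
On [1, 2], with S_1(x) = a_1 + b_1·(x - 1) + c_1·(x - 1)² + d_1·(x - 1)³: c_1 = M_1/2 = 18, d_1 = (M_2 - M_1)/(6h_1) = -6, b_1 = Δ_1 - h_1(2M_1 + M_2)/6 = -1.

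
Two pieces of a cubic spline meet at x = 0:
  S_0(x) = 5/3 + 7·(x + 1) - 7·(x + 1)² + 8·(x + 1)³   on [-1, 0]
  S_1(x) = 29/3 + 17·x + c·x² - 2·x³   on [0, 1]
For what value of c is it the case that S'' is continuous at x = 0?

17

S_0''(x) = -14 + 48·(x + 1), so S_0''(0) = 34. On the right, S_1''(0) = 2c, so c = 17.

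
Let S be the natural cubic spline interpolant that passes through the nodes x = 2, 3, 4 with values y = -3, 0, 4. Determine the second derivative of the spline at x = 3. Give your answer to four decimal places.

Write M_i for S''(x_i). With h_i = 1, 1 and divided differences Δ_i = 3, 4, the continuity of S' gives the tridiagonal system
  1·M_0 + 4·M_1 + 1·M_2 = 6(Δ_1 - Δ_0) = 6
Natural end conditions: M_0 = M_2 = 0.
Hence M_0 = 0, M_1 = 3/2, M_2 = 0.

1.5000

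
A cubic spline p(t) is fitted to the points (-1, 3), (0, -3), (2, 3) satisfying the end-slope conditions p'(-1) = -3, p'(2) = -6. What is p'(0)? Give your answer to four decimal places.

-2.5000

Write M_i for p''(x_i). With h_i = 1, 2 and divided differences Δ_i = -6, 3, the continuity of p' gives the tridiagonal system
  1·M_0 + 6·M_1 + 2·M_2 = 6(Δ_1 - Δ_0) = 54
Clamped end conditions give two more equations: 2h_0·M_0 + h_0·M_1 = 6(Δ_0 - p'(-1)) = -18 and h_1·M_1 + 2h_1·M_2 = 6(p'(2) - Δ_1) = -54.
Forward elimination and back-substitution give M_0 = -19, M_1 = 20, M_2 = -47/2.
On [0, 2], p'(t) = b_1 + 2c_1·t + 3d_1·t² with b_1 = Δ_1 - h_1(2M_1 + M_2)/6 = -5/2, c_1 = M_1/2 = 10, d_1 = (M_2 - M_1)/(6h_1) = -29/8. So p'(0) = -5/2.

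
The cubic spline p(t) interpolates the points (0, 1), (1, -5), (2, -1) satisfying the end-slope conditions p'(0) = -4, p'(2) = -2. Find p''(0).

-20

With σ_i denoting the second derivative at x_i, h_i = 1, 1, and Δ_i = (y_(i+1) − y_i)/h_i = -6, 4:
  1·σ_0 + 4·σ_1 + 1·σ_2 = 6(Δ_1 - Δ_0) = 60
Clamped end conditions give two more equations: 2h_0·σ_0 + h_0·σ_1 = 6(Δ_0 - p'(0)) = -12 and h_1·σ_1 + 2h_1·σ_2 = 6(p'(2) - Δ_1) = -36.
Hence σ_0 = -20, σ_1 = 28, σ_2 = -32.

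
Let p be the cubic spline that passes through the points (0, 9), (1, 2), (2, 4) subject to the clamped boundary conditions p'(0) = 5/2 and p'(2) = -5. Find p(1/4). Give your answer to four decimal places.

Put m_i = p'' at the i-th knot. Here h = (1, 1) and Δ = (-7, 2), so the interior equations h_(i-1)·m_(i-1) + 2(h_(i-1)+h_i)·m_i + h_i·m_(i+1) = 6(Δ_i − Δ_(i-1)) read
  1·m_0 + 4·m_1 + 1·m_2 = 6(Δ_1 - Δ_0) = 54
Clamped end conditions give two more equations: 2h_0·m_0 + h_0·m_1 = 6(Δ_0 - p'(0)) = -57 and h_1·m_1 + 2h_1·m_2 = 6(p'(2) - Δ_1) = -42.
Solving: m_0 = -183/4, m_1 = 69/2, m_2 = -153/4.
On [0, 1], p(x) = 9 + 5/2·x - 183/8·x² + 107/8·x³.
With x = 1/4: p(1/4) = 4303/512.

8.4043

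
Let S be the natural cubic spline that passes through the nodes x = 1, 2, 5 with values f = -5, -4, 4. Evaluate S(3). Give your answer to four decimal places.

-2.0278

With σ_i denoting the second derivative at x_i, h_i = 1, 3, and Δ_i = (y_(i+1) − y_i)/h_i = 1, 8/3:
  1·σ_0 + 8·σ_1 + 3·σ_2 = 6(Δ_1 - Δ_0) = 10
Natural end conditions: σ_0 = σ_2 = 0.
Solving: σ_0 = 0, σ_1 = 5/4, σ_2 = 0.
On [2, 5], S(x) = -4 + 17/12·(x - 2) + 5/8·(x - 2)² - 5/72·(x - 2)³.
With (x - 2) = 1: S(3) = -73/36.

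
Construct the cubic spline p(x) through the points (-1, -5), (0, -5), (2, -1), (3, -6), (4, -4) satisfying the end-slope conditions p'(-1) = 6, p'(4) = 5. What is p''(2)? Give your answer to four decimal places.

-12.5000

Write σ_i for p''(x_i). With h_i = 1, 2, 1, 1 and divided differences Δ_i = 0, 2, -5, 2, the continuity of p' gives the tridiagonal system
  1·σ_0 + 6·σ_1 + 2·σ_2 = 6(Δ_1 - Δ_0) = 12
  2·σ_1 + 6·σ_2 + 1·σ_3 = 6(Δ_2 - Δ_1) = -42
  1·σ_2 + 4·σ_3 + 1·σ_4 = 6(Δ_3 - Δ_2) = 42
Clamped end conditions give two more equations: 2h_0·σ_0 + h_0·σ_1 = 6(Δ_0 - p'(-1)) = -36 and h_3·σ_3 + 2h_3·σ_4 = 6(p'(4) - Δ_3) = 18.
Hence σ_0 = -23, σ_1 = 10, σ_2 = -25/2, σ_3 = 13, σ_4 = 5/2.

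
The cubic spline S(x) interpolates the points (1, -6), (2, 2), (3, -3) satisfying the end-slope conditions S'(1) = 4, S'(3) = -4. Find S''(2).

With M_i denoting the second derivative at x_i, h_i = 1, 1, and Δ_i = (y_(i+1) − y_i)/h_i = 8, -5:
  1·M_0 + 4·M_1 + 1·M_2 = 6(Δ_1 - Δ_0) = -78
Clamped end conditions give two more equations: 2h_0·M_0 + h_0·M_1 = 6(Δ_0 - S'(1)) = 24 and h_1·M_1 + 2h_1·M_2 = 6(S'(3) - Δ_1) = 6.
Hence M_0 = 55/2, M_1 = -31, M_2 = 37/2.

-31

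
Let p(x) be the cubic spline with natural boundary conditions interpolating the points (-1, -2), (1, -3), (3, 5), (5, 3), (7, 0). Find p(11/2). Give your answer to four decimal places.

Let σ_i = p''(x_i). Step sizes h_i = 2, 2, 2, 2; slopes of the chords Δ_i = (y_(i+1) - y_i)/h_i = -1/2, 4, -1, -3/2.
  2·σ_0 + 8·σ_1 + 2·σ_2 = 6(Δ_1 - Δ_0) = 27
  2·σ_1 + 8·σ_2 + 2·σ_3 = 6(Δ_2 - Δ_1) = -30
  2·σ_2 + 8·σ_3 + 2·σ_4 = 6(Δ_3 - Δ_2) = -3
Natural end conditions: σ_0 = σ_4 = 0.
Forward elimination and back-substitution give σ_0 = 0, σ_1 = 261/56, σ_2 = -36/7, σ_3 = 51/56, σ_4 = 0.
On [5, 7], p(x) = 3 - 59/28·(x - 5) + 51/112·(x - 5)² - 17/224·(x - 5)³.
With (x - 5) = 1/2: p(11/2) = 525/256.

2.0508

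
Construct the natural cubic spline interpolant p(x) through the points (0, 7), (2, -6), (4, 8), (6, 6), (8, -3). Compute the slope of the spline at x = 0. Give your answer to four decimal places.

Put m_i = p'' at the i-th knot. Here h = (2, 2, 2, 2) and Δ = (-13/2, 7, -1, -9/2), so the interior equations h_(i-1)·m_(i-1) + 2(h_(i-1)+h_i)·m_i + h_i·m_(i+1) = 6(Δ_i − Δ_(i-1)) read
  2·m_0 + 8·m_1 + 2·m_2 = 6(Δ_1 - Δ_0) = 81
  2·m_1 + 8·m_2 + 2·m_3 = 6(Δ_2 - Δ_1) = -48
  2·m_2 + 8·m_3 + 2·m_4 = 6(Δ_3 - Δ_2) = -21
Natural end conditions: m_0 = m_4 = 0.
Forward elimination and back-substitution give m_0 = 0, m_1 = 99/8, m_2 = -9, m_3 = -3/8, m_4 = 0.
On [0, 2], p'(x) = b_0 + 2c_0·x + 3d_0·x² with b_0 = Δ_0 - h_0(2m_0 + m_1)/6 = -85/8, c_0 = m_0/2 = 0, d_0 = (m_1 - m_0)/(6h_0) = 33/32. So p'(0) = -85/8.

-10.6250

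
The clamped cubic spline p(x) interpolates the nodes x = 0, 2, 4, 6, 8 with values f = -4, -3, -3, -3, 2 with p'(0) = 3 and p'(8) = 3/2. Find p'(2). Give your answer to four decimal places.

-0.2946

Put M_i = p'' at the i-th knot. Here h = (2, 2, 2, 2) and Δ = (1/2, 0, 0, 5/2), so the interior equations h_(i-1)·M_(i-1) + 2(h_(i-1)+h_i)·M_i + h_i·M_(i+1) = 6(Δ_i − Δ_(i-1)) read
  2·M_0 + 8·M_1 + 2·M_2 = 6(Δ_1 - Δ_0) = -3
  2·M_1 + 8·M_2 + 2·M_3 = 6(Δ_2 - Δ_1) = 0
  2·M_2 + 8·M_3 + 2·M_4 = 6(Δ_3 - Δ_2) = 15
Clamped end conditions give two more equations: 2h_0·M_0 + h_0·M_1 = 6(Δ_0 - p'(0)) = -15 and h_3·M_3 + 2h_3·M_4 = 6(p'(8) - Δ_3) = -6.
Solving: M_0 = -471/112, M_1 = 51/56, M_2 = -15/16, M_3 = 159/56, M_4 = -327/112.
On [2, 4], p'(x) = b_1 + 2c_1·(x - 2) + 3d_1·(x - 2)² with b_1 = Δ_1 - h_1(2M_1 + M_2)/6 = -33/112, c_1 = M_1/2 = 51/112, d_1 = (M_2 - M_1)/(6h_1) = -69/448. So p'(2) = -33/112.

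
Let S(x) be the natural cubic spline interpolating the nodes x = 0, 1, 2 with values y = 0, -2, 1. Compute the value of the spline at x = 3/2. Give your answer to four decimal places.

-0.9688

With σ_i denoting the second derivative at x_i, h_i = 1, 1, and Δ_i = (y_(i+1) − y_i)/h_i = -2, 3:
  1·σ_0 + 4·σ_1 + 1·σ_2 = 6(Δ_1 - Δ_0) = 30
Natural end conditions: σ_0 = σ_2 = 0.
Hence σ_0 = 0, σ_1 = 15/2, σ_2 = 0.
On [1, 2], S(x) = -2 + 1/2·(x - 1) + 15/4·(x - 1)² - 5/4·(x - 1)³.
With (x - 1) = 1/2: S(3/2) = -31/32.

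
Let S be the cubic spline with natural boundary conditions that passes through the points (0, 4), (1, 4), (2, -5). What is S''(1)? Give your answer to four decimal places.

-13.5000

Put M_i = S'' at the i-th knot. Here h = (1, 1) and Δ = (0, -9), so the interior equations h_(i-1)·M_(i-1) + 2(h_(i-1)+h_i)·M_i + h_i·M_(i+1) = 6(Δ_i − Δ_(i-1)) read
  1·M_0 + 4·M_1 + 1·M_2 = 6(Δ_1 - Δ_0) = -54
Natural end conditions: M_0 = M_2 = 0.
Solving: M_0 = 0, M_1 = -27/2, M_2 = 0.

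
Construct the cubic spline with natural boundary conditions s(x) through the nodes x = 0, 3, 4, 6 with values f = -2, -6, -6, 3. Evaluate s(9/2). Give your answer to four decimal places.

-4.7181

Write M_i for s''(x_i). With h_i = 3, 1, 2 and divided differences Δ_i = -4/3, 0, 9/2, the continuity of s' gives the tridiagonal system
  3·M_0 + 8·M_1 + 1·M_2 = 6(Δ_1 - Δ_0) = 8
  1·M_1 + 6·M_2 + 2·M_3 = 6(Δ_2 - Δ_1) = 27
Natural end conditions: M_0 = M_3 = 0.
Hence M_0 = 0, M_1 = 21/47, M_2 = 208/47, M_3 = 0.
On [4, 6], s(x) = -6 + 437/282·(x - 4) + 104/47·(x - 4)² - 52/141·(x - 4)³.
With (x - 4) = 1/2: s(9/2) = -887/188.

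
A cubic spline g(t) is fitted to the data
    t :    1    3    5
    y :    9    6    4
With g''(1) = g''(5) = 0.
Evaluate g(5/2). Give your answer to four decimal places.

6.6680

Write σ_i for g''(x_i). With h_i = 2, 2 and divided differences Δ_i = -3/2, -1, the continuity of g' gives the tridiagonal system
  2·σ_0 + 8·σ_1 + 2·σ_2 = 6(Δ_1 - Δ_0) = 3
Natural end conditions: σ_0 = σ_2 = 0.
Solving the tridiagonal system: σ_0 = 0, σ_1 = 3/8, σ_2 = 0.
On [1, 3], g(t) = 9 - 13/8·(t - 1) + 0·(t - 1)² + 1/32·(t - 1)³.
With (t - 1) = 3/2: g(5/2) = 1707/256.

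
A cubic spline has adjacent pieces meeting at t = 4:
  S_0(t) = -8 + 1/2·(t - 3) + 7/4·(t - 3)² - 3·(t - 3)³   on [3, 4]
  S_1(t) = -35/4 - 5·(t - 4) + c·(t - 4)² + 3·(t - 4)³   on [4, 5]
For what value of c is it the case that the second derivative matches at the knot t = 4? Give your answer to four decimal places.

S_0''(t) = 7/2 - 18·(t - 3), so S_0''(4) = -29/2. On the right, S_1''(4) = 2c, so c = -29/4.

-7.2500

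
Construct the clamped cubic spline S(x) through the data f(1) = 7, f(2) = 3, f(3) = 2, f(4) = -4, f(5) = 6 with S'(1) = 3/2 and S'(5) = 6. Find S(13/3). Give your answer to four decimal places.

Write σ_i for S''(x_i). With h_i = 1, 1, 1, 1 and divided differences Δ_i = -4, -1, -6, 10, the continuity of S' gives the tridiagonal system
  1·σ_0 + 4·σ_1 + 1·σ_2 = 6(Δ_1 - Δ_0) = 18
  1·σ_1 + 4·σ_2 + 1·σ_3 = 6(Δ_2 - Δ_1) = -30
  1·σ_2 + 4·σ_3 + 1·σ_4 = 6(Δ_3 - Δ_2) = 96
Clamped end conditions give two more equations: 2h_0·σ_0 + h_0·σ_1 = 6(Δ_0 - S'(1)) = -33 and h_3·σ_3 + 2h_3·σ_4 = 6(S'(5) - Δ_3) = -24.
Solving the tridiagonal system: σ_0 = -195/8, σ_1 = 63/4, σ_2 = -165/8, σ_3 = 147/4, σ_4 = -243/8.
On [4, 5], S(x) = -4 + 45/16·(x - 4) + 147/8·(x - 4)² - 179/16·(x - 4)³.
With (x - 4) = 1/3: S(13/3) = -155/108.

-1.4352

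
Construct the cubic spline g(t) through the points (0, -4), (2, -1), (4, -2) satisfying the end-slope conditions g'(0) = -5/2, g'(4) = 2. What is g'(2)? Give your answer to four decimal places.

Write M_i for g''(x_i). With h_i = 2, 2 and divided differences Δ_i = 3/2, -1/2, the continuity of g' gives the tridiagonal system
  2·M_0 + 8·M_1 + 2·M_2 = 6(Δ_1 - Δ_0) = -12
Clamped end conditions give two more equations: 2h_0·M_0 + h_0·M_1 = 6(Δ_0 - g'(0)) = 24 and h_1·M_1 + 2h_1·M_2 = 6(g'(4) - Δ_1) = 15.
Forward elimination and back-substitution give M_0 = 69/8, M_1 = -21/4, M_2 = 51/8.
On [2, 4], g'(t) = b_1 + 2c_1·(t - 2) + 3d_1·(t - 2)² with b_1 = Δ_1 - h_1(2M_1 + M_2)/6 = 7/8, c_1 = M_1/2 = -21/8, d_1 = (M_2 - M_1)/(6h_1) = 31/32. So g'(2) = 7/8.

0.8750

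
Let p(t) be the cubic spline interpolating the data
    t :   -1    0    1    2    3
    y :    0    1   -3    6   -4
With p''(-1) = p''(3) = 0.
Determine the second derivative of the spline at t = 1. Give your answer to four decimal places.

Write m_i for p''(x_i). With h_i = 1, 1, 1, 1 and divided differences Δ_i = 1, -4, 9, -10, the continuity of p' gives the tridiagonal system
  1·m_0 + 4·m_1 + 1·m_2 = 6(Δ_1 - Δ_0) = -30
  1·m_1 + 4·m_2 + 1·m_3 = 6(Δ_2 - Δ_1) = 78
  1·m_2 + 4·m_3 + 1·m_4 = 6(Δ_3 - Δ_2) = -114
Natural end conditions: m_0 = m_4 = 0.
Hence m_0 = 0, m_1 = -219/14, m_2 = 228/7, m_3 = -513/14, m_4 = 0.

32.5714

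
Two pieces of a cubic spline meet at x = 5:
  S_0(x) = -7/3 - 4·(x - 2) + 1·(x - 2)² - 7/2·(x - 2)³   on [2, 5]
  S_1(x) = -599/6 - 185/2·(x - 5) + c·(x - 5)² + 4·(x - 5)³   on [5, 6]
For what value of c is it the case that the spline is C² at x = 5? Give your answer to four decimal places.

-30.5000

S_0''(x) = 2 - 21·(x - 2), so S_0''(5) = -61. On the right, S_1''(5) = 2c, so c = -61/2.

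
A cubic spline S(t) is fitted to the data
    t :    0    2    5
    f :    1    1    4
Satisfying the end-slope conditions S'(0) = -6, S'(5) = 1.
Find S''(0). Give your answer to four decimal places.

Put m_i = S'' at the i-th knot. Here h = (2, 3) and Δ = (0, 1), so the interior equations h_(i-1)·m_(i-1) + 2(h_(i-1)+h_i)·m_i + h_i·m_(i+1) = 6(Δ_i − Δ_(i-1)) read
  2·m_0 + 10·m_1 + 3·m_2 = 6(Δ_1 - Δ_0) = 6
Clamped end conditions give two more equations: 2h_0·m_0 + h_0·m_1 = 6(Δ_0 - S'(0)) = 36 and h_1·m_1 + 2h_1·m_2 = 6(S'(5) - Δ_1) = 0.
Solving the tridiagonal system: m_0 = 49/5, m_1 = -8/5, m_2 = 4/5.

9.8000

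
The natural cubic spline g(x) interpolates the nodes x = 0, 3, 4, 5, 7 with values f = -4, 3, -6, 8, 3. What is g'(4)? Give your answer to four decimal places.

3.3193

Let σ_i = g''(x_i). Step sizes h_i = 3, 1, 1, 2; slopes of the chords Δ_i = (y_(i+1) - y_i)/h_i = 7/3, -9, 14, -5/2.
  3·σ_0 + 8·σ_1 + 1·σ_2 = 6(Δ_1 - Δ_0) = -68
  1·σ_1 + 4·σ_2 + 1·σ_3 = 6(Δ_2 - Δ_1) = 138
  1·σ_2 + 6·σ_3 + 2·σ_4 = 6(Δ_3 - Δ_2) = -99
Natural end conditions: σ_0 = σ_4 = 0.
Solving: σ_0 = 0, σ_1 = -2491/178, σ_2 = 3912/89, σ_3 = -4241/178, σ_4 = 0.
On [4, 5], g'(x) = b_2 + 2c_2·(x - 4) + 3d_2·(x - 4)² with b_2 = Δ_2 - h_2(2σ_2 + σ_3)/6 = 3545/1068, c_2 = σ_2/2 = 1956/89, d_2 = (σ_3 - σ_2)/(6h_2) = -12065/1068. So g'(4) = 3545/1068.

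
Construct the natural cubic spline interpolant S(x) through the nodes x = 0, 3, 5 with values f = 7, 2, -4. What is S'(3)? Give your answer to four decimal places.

With σ_i denoting the second derivative at x_i, h_i = 3, 2, and Δ_i = (y_(i+1) − y_i)/h_i = -5/3, -3:
  3·σ_0 + 10·σ_1 + 2·σ_2 = 6(Δ_1 - Δ_0) = -8
Natural end conditions: σ_0 = σ_2 = 0.
Solving: σ_0 = 0, σ_1 = -4/5, σ_2 = 0.
On [3, 5], S'(x) = b_1 + 2c_1·(x - 3) + 3d_1·(x - 3)² with b_1 = Δ_1 - h_1(2σ_1 + σ_2)/6 = -37/15, c_1 = σ_1/2 = -2/5, d_1 = (σ_2 - σ_1)/(6h_1) = 1/15. So S'(3) = -37/15.

-2.4667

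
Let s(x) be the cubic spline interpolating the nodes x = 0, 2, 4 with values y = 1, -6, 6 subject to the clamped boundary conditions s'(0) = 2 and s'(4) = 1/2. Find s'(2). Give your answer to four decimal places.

Put M_i = s'' at the i-th knot. Here h = (2, 2) and Δ = (-7/2, 6), so the interior equations h_(i-1)·M_(i-1) + 2(h_(i-1)+h_i)·M_i + h_i·M_(i+1) = 6(Δ_i − Δ_(i-1)) read
  2·M_0 + 8·M_1 + 2·M_2 = 6(Δ_1 - Δ_0) = 57
Clamped end conditions give two more equations: 2h_0·M_0 + h_0·M_1 = 6(Δ_0 - s'(0)) = -33 and h_1·M_1 + 2h_1·M_2 = 6(s'(4) - Δ_1) = -33.
Forward elimination and back-substitution give M_0 = -63/4, M_1 = 15, M_2 = -63/4.
On [2, 4], s'(x) = b_1 + 2c_1·(x - 2) + 3d_1·(x - 2)² with b_1 = Δ_1 - h_1(2M_1 + M_2)/6 = 5/4, c_1 = M_1/2 = 15/2, d_1 = (M_2 - M_1)/(6h_1) = -41/16. So s'(2) = 5/4.

1.2500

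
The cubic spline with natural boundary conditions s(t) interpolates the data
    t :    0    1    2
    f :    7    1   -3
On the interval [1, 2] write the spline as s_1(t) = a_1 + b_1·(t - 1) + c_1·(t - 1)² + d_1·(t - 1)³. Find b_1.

-5

Put M_i = s'' at the i-th knot. Here h = (1, 1) and Δ = (-6, -4), so the interior equations h_(i-1)·M_(i-1) + 2(h_(i-1)+h_i)·M_i + h_i·M_(i+1) = 6(Δ_i − Δ_(i-1)) read
  1·M_0 + 4·M_1 + 1·M_2 = 6(Δ_1 - Δ_0) = 12
Natural end conditions: M_0 = M_2 = 0.
Solving: M_0 = 0, M_1 = 3, M_2 = 0.
On [1, 2], with s_1(t) = a_1 + b_1·(t - 1) + c_1·(t - 1)² + d_1·(t - 1)³: c_1 = M_1/2 = 3/2, d_1 = (M_2 - M_1)/(6h_1) = -1/2, b_1 = Δ_1 - h_1(2M_1 + M_2)/6 = -5.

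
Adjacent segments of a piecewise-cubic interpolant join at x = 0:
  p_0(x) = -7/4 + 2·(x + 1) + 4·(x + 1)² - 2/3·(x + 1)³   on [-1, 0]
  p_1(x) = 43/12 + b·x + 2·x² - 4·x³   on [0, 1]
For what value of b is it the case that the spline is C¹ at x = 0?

p_0'(x) = 2 + 8·(x + 1) - 2·(x + 1)², so p_0'(0) = 8. On the right, p_1'(0) = b, so b = 8.

8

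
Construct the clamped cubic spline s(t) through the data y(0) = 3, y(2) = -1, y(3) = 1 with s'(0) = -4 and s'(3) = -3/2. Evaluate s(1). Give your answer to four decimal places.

Let M_i = s''(x_i). Step sizes h_i = 2, 1; slopes of the chords Δ_i = (y_(i+1) - y_i)/h_i = -2, 2.
  2·M_0 + 6·M_1 + 1·M_2 = 6(Δ_1 - Δ_0) = 24
Clamped end conditions give two more equations: 2h_0·M_0 + h_0·M_1 = 6(Δ_0 - s'(0)) = 12 and h_1·M_1 + 2h_1·M_2 = 6(s'(3) - Δ_1) = -21.
Solving: M_0 = -1/6, M_1 = 19/3, M_2 = -41/3.
On [0, 2], s(t) = 3 - 4·t - 1/12·t² + 13/24·t³.
With t = 1: s(1) = -13/24.

-0.5417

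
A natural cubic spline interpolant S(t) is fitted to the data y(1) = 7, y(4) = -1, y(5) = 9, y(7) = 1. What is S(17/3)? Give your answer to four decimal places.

With M_i denoting the second derivative at x_i, h_i = 3, 1, 2, and Δ_i = (y_(i+1) − y_i)/h_i = -8/3, 10, -4:
  3·M_0 + 8·M_1 + 1·M_2 = 6(Δ_1 - Δ_0) = 76
  1·M_1 + 6·M_2 + 2·M_3 = 6(Δ_2 - Δ_1) = -84
Natural end conditions: M_0 = M_3 = 0.
Forward elimination and back-substitution give M_0 = 0, M_1 = 540/47, M_2 = -748/47, M_3 = 0.
On [5, 7], S(t) = 9 + 932/141·(t - 5) - 374/47·(t - 5)² + 187/141·(t - 5)³.
With (t - 5) = 2/3: S(17/3) = 39071/3807.

10.2629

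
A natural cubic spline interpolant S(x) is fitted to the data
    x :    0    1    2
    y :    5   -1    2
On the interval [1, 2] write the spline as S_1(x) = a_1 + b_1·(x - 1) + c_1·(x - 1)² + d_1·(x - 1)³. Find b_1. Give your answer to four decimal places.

-1.5000

Write σ_i for S''(x_i). With h_i = 1, 1 and divided differences Δ_i = -6, 3, the continuity of S' gives the tridiagonal system
  1·σ_0 + 4·σ_1 + 1·σ_2 = 6(Δ_1 - Δ_0) = 54
Natural end conditions: σ_0 = σ_2 = 0.
Forward elimination and back-substitution give σ_0 = 0, σ_1 = 27/2, σ_2 = 0.
On [1, 2], with S_1(x) = a_1 + b_1·(x - 1) + c_1·(x - 1)² + d_1·(x - 1)³: c_1 = σ_1/2 = 27/4, d_1 = (σ_2 - σ_1)/(6h_1) = -9/4, b_1 = Δ_1 - h_1(2σ_1 + σ_2)/6 = -3/2.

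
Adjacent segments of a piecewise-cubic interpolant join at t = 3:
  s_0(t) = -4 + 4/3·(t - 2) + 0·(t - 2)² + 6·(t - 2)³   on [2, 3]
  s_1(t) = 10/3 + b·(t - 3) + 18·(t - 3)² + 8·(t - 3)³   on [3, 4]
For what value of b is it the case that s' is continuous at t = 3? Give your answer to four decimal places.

19.3333

s_0'(t) = 4/3 + 0·(t - 2) + 18·(t - 2)², so s_0'(3) = 58/3. On the right, s_1'(3) = b, so b = 58/3.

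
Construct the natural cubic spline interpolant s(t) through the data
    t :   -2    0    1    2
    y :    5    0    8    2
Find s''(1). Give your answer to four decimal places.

-24.6522

With M_i denoting the second derivative at x_i, h_i = 2, 1, 1, and Δ_i = (y_(i+1) − y_i)/h_i = -5/2, 8, -6:
  2·M_0 + 6·M_1 + 1·M_2 = 6(Δ_1 - Δ_0) = 63
  1·M_1 + 4·M_2 + 1·M_3 = 6(Δ_2 - Δ_1) = -84
Natural end conditions: M_0 = M_3 = 0.
Solving: M_0 = 0, M_1 = 336/23, M_2 = -567/23, M_3 = 0.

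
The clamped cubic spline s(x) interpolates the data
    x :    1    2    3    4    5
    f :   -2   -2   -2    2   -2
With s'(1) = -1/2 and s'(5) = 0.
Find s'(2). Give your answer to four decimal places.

-0.7232

Let σ_i = s''(x_i). Step sizes h_i = 1, 1, 1, 1; slopes of the chords Δ_i = (y_(i+1) - y_i)/h_i = 0, 0, 4, -4.
  1·σ_0 + 4·σ_1 + 1·σ_2 = 6(Δ_1 - Δ_0) = 0
  1·σ_1 + 4·σ_2 + 1·σ_3 = 6(Δ_2 - Δ_1) = 24
  1·σ_2 + 4·σ_3 + 1·σ_4 = 6(Δ_3 - Δ_2) = -48
Clamped end conditions give two more equations: 2h_0·σ_0 + h_0·σ_1 = 6(Δ_0 - s'(1)) = 3 and h_3·σ_3 + 2h_3·σ_4 = 6(s'(5) - Δ_3) = 24.
Forward elimination and back-substitution give σ_0 = 193/56, σ_1 = -109/28, σ_2 = 97/8, σ_3 = -577/28, σ_4 = 1249/56.
On [2, 3], s'(x) = b_1 + 2c_1·(x - 2) + 3d_1·(x - 2)² with b_1 = Δ_1 - h_1(2σ_1 + σ_2)/6 = -81/112, c_1 = σ_1/2 = -109/56, d_1 = (σ_2 - σ_1)/(6h_1) = 299/112. So s'(2) = -81/112.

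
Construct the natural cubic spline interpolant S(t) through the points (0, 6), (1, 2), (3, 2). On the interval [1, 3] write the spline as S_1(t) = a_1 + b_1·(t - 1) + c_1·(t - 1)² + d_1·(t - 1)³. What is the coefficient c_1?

2

With M_i denoting the second derivative at x_i, h_i = 1, 2, and Δ_i = (y_(i+1) − y_i)/h_i = -4, 0:
  1·M_0 + 6·M_1 + 2·M_2 = 6(Δ_1 - Δ_0) = 24
Natural end conditions: M_0 = M_2 = 0.
Solving: M_0 = 0, M_1 = 4, M_2 = 0.
On [1, 3], with S_1(t) = a_1 + b_1·(t - 1) + c_1·(t - 1)² + d_1·(t - 1)³: c_1 = M_1/2 = 2, d_1 = (M_2 - M_1)/(6h_1) = -1/3, b_1 = Δ_1 - h_1(2M_1 + M_2)/6 = -8/3.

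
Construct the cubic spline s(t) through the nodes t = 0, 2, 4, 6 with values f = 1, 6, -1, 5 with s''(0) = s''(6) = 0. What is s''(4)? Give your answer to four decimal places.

6.4000

Put M_i = s'' at the i-th knot. Here h = (2, 2, 2) and Δ = (5/2, -7/2, 3), so the interior equations h_(i-1)·M_(i-1) + 2(h_(i-1)+h_i)·M_i + h_i·M_(i+1) = 6(Δ_i − Δ_(i-1)) read
  2·M_0 + 8·M_1 + 2·M_2 = 6(Δ_1 - Δ_0) = -36
  2·M_1 + 8·M_2 + 2·M_3 = 6(Δ_2 - Δ_1) = 39
Natural end conditions: M_0 = M_3 = 0.
Forward elimination and back-substitution give M_0 = 0, M_1 = -61/10, M_2 = 32/5, M_3 = 0.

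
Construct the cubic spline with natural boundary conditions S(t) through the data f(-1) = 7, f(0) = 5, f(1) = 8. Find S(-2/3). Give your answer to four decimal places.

5.9630

With M_i denoting the second derivative at x_i, h_i = 1, 1, and Δ_i = (y_(i+1) − y_i)/h_i = -2, 3:
  1·M_0 + 4·M_1 + 1·M_2 = 6(Δ_1 - Δ_0) = 30
Natural end conditions: M_0 = M_2 = 0.
Forward elimination and back-substitution give M_0 = 0, M_1 = 15/2, M_2 = 0.
On [-1, 0], S(t) = 7 - 13/4·(t + 1) + 0·(t + 1)² + 5/4·(t + 1)³.
With (t + 1) = 1/3: S(-2/3) = 161/27.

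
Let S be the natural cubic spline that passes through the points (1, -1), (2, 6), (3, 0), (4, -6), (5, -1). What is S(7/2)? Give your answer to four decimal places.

-4.0714

Put σ_i = S'' at the i-th knot. Here h = (1, 1, 1, 1) and Δ = (7, -6, -6, 5), so the interior equations h_(i-1)·σ_(i-1) + 2(h_(i-1)+h_i)·σ_i + h_i·σ_(i+1) = 6(Δ_i − Δ_(i-1)) read
  1·σ_0 + 4·σ_1 + 1·σ_2 = 6(Δ_1 - Δ_0) = -78
  1·σ_1 + 4·σ_2 + 1·σ_3 = 6(Δ_2 - Δ_1) = 0
  1·σ_2 + 4·σ_3 + 1·σ_4 = 6(Δ_3 - Δ_2) = 66
Natural end conditions: σ_0 = σ_4 = 0.
Solving: σ_0 = 0, σ_1 = -138/7, σ_2 = 6/7, σ_3 = 114/7, σ_4 = 0.
On [3, 4], S(x) = 0 - 9·(x - 3) + 3/7·(x - 3)² + 18/7·(x - 3)³.
With (x - 3) = 1/2: S(7/2) = -57/14.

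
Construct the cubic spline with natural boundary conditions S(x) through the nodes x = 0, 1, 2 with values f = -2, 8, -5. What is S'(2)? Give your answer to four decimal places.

-18.7500

Put m_i = S'' at the i-th knot. Here h = (1, 1) and Δ = (10, -13), so the interior equations h_(i-1)·m_(i-1) + 2(h_(i-1)+h_i)·m_i + h_i·m_(i+1) = 6(Δ_i − Δ_(i-1)) read
  1·m_0 + 4·m_1 + 1·m_2 = 6(Δ_1 - Δ_0) = -138
Natural end conditions: m_0 = m_2 = 0.
Hence m_0 = 0, m_1 = -69/2, m_2 = 0.
On [1, 2], S'(x) = b_1 + 2c_1·(x - 1) + 3d_1·(x - 1)² with b_1 = Δ_1 - h_1(2m_1 + m_2)/6 = -3/2, c_1 = m_1/2 = -69/4, d_1 = (m_2 - m_1)/(6h_1) = 23/4. So S'(2) = -75/4.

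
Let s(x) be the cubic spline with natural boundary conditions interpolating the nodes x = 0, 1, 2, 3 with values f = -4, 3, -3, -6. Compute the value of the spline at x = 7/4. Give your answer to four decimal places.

Put M_i = s'' at the i-th knot. Here h = (1, 1, 1) and Δ = (7, -6, -3), so the interior equations h_(i-1)·M_(i-1) + 2(h_(i-1)+h_i)·M_i + h_i·M_(i+1) = 6(Δ_i − Δ_(i-1)) read
  1·M_0 + 4·M_1 + 1·M_2 = 6(Δ_1 - Δ_0) = -78
  1·M_1 + 4·M_2 + 1·M_3 = 6(Δ_2 - Δ_1) = 18
Natural end conditions: M_0 = M_3 = 0.
Forward elimination and back-substitution give M_0 = 0, M_1 = -22, M_2 = 10, M_3 = 0.
On [1, 2], s(x) = 3 - 1/3·(x - 1) - 11·(x - 1)² + 16/3·(x - 1)³.
With (x - 1) = 3/4: s(7/4) = -19/16.

-1.1875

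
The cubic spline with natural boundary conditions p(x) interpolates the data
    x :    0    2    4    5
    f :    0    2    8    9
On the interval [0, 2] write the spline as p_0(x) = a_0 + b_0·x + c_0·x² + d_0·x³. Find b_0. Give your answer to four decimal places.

0.2727

With m_i denoting the second derivative at x_i, h_i = 2, 2, 1, and Δ_i = (y_(i+1) − y_i)/h_i = 1, 3, 1:
  2·m_0 + 8·m_1 + 2·m_2 = 6(Δ_1 - Δ_0) = 12
  2·m_1 + 6·m_2 + 1·m_3 = 6(Δ_2 - Δ_1) = -12
Natural end conditions: m_0 = m_3 = 0.
Forward elimination and back-substitution give m_0 = 0, m_1 = 24/11, m_2 = -30/11, m_3 = 0.
On [0, 2], with p_0(x) = a_0 + b_0·x + c_0·x² + d_0·x³: c_0 = m_0/2 = 0, d_0 = (m_1 - m_0)/(6h_0) = 2/11, b_0 = Δ_0 - h_0(2m_0 + m_1)/6 = 3/11.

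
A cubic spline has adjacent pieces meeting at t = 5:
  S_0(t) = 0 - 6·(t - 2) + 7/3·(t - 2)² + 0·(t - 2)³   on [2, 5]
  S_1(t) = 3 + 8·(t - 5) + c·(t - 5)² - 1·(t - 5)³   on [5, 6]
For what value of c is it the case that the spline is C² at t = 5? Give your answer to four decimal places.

S_0''(t) = 14/3 + 0·(t - 2), so S_0''(5) = 14/3. On the right, S_1''(5) = 2c, so c = 7/3.

2.3333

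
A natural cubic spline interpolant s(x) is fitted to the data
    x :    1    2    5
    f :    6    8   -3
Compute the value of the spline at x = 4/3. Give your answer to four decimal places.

Let m_i = s''(x_i). Step sizes h_i = 1, 3; slopes of the chords Δ_i = (y_(i+1) - y_i)/h_i = 2, -11/3.
  1·m_0 + 8·m_1 + 3·m_2 = 6(Δ_1 - Δ_0) = -34
Natural end conditions: m_0 = m_2 = 0.
Solving the tridiagonal system: m_0 = 0, m_1 = -17/4, m_2 = 0.
On [1, 2], s(x) = 6 + 65/24·(x - 1) + 0·(x - 1)² - 17/24·(x - 1)³.
With (x - 1) = 1/3: s(4/3) = 557/81.

6.8765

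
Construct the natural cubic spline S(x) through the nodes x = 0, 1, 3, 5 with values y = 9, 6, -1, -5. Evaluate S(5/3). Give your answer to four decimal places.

3.6330

With M_i denoting the second derivative at x_i, h_i = 1, 2, 2, and Δ_i = (y_(i+1) − y_i)/h_i = -3, -7/2, -2:
  1·M_0 + 6·M_1 + 2·M_2 = 6(Δ_1 - Δ_0) = -3
  2·M_1 + 8·M_2 + 2·M_3 = 6(Δ_2 - Δ_1) = 9
Natural end conditions: M_0 = M_3 = 0.
Forward elimination and back-substitution give M_0 = 0, M_1 = -21/22, M_2 = 15/11, M_3 = 0.
On [1, 3], S(x) = 6 - 73/22·(x - 1) - 21/44·(x - 1)² + 17/88·(x - 1)³.
With (x - 1) = 2/3: S(5/3) = 1079/297.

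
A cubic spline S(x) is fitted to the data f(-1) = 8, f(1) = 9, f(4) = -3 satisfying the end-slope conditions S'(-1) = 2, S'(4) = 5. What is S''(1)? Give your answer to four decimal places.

Put M_i = S'' at the i-th knot. Here h = (2, 3) and Δ = (1/2, -4), so the interior equations h_(i-1)·M_(i-1) + 2(h_(i-1)+h_i)·M_i + h_i·M_(i+1) = 6(Δ_i − Δ_(i-1)) read
  2·M_0 + 10·M_1 + 3·M_2 = 6(Δ_1 - Δ_0) = -27
Clamped end conditions give two more equations: 2h_0·M_0 + h_0·M_1 = 6(Δ_0 - S'(-1)) = -9 and h_1·M_1 + 2h_1·M_2 = 6(S'(4) - Δ_1) = 54.
Forward elimination and back-substitution give M_0 = 21/20, M_1 = -33/5, M_2 = 123/10.

-6.6000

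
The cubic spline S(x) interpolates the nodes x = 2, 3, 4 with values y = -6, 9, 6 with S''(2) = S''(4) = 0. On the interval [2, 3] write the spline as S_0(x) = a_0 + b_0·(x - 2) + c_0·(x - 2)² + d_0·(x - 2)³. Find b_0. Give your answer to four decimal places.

19.5000

Let m_i = S''(x_i). Step sizes h_i = 1, 1; slopes of the chords Δ_i = (y_(i+1) - y_i)/h_i = 15, -3.
  1·m_0 + 4·m_1 + 1·m_2 = 6(Δ_1 - Δ_0) = -108
Natural end conditions: m_0 = m_2 = 0.
Solving: m_0 = 0, m_1 = -27, m_2 = 0.
On [2, 3], with S_0(x) = a_0 + b_0·(x - 2) + c_0·(x - 2)² + d_0·(x - 2)³: c_0 = m_0/2 = 0, d_0 = (m_1 - m_0)/(6h_0) = -9/2, b_0 = Δ_0 - h_0(2m_0 + m_1)/6 = 39/2.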